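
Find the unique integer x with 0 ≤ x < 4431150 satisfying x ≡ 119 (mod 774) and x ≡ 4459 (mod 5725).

Write x = 119 + 774·k. Then 774·k ≡ 4459 − 119 ≡ 4340 (mod 5725).
Need 774⁻¹ mod 5725. Extended Euclid on (5725, 774):
5725 = 7·774 + 307
774 = 2·307 + 160
307 = 1·160 + 147
160 = 1·147 + 13
147 = 11·13 + 4
13 = 3·4 + 1
4 = 4·1 + 0
Back-substitute:
1 = 13 − 3·4
1 = −3·147 + 34·13
1 = 34·160 − 37·147
1 = −37·307 + 71·160
1 = 71·774 − 179·307
1 = −179·5725 + 1324·774
774⁻¹ ≡ 1324 (mod 5725), so k ≡ 1324·4340 ≡ 3985 (mod 5725).
x = 119 + 774·3985 = 3084509.

3084509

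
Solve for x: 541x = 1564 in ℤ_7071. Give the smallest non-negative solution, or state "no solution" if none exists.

First find gcd(541, 7071):
7071 = 13·541 + 38
541 = 14·38 + 9
38 = 4·9 + 2
9 = 4·2 + 1
2 = 2·1 + 0
gcd = 1, so a unique solution mod 7071 exists.
Back-substitute for the Bézout coefficients:
1 = 9 − 4·2
1 = −4·38 + 17·9
1 = 17·541 − 242·38
1 = −242·7071 + 3163·541
So 541·(3163) ≡ 1 (mod 7071), giving 541⁻¹ ≡ 3163.
x ≡ 541⁻¹·1564 ≡ 3163·1564 ≡ 4303 (mod 7071).

4303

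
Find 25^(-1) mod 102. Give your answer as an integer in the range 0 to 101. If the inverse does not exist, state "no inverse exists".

Extended Euclidean algorithm:
102 = 4·25 + 2
25 = 12·2 + 1
2 = 2·1 + 0
gcd = 1, so the inverse exists. Back-substitute:
1 = 25 − 12·2
1 = −12·102 + 49·25
So 25·49 ≡ 1 (mod 102).

49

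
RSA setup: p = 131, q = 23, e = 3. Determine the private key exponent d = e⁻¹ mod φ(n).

φ(n) = (p−1)(q−1) = 130·22 = 2860.
Need d with 3·d ≡ 1 (mod 2860). Apply the extended Euclidean algorithm:
2860 = 953·3 + 1
3 = 3·1 + 0
Back-substitute:
1 = 2860 − 953·3
So 3·(-953) ≡ 1 (mod 2860), hence d ≡ -953 ≡ 1907 (mod 2860).

1907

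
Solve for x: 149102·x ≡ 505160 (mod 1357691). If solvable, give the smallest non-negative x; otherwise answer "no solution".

First find gcd(149102, 1357691):
1357691 = 9·149102 + 15773
149102 = 9·15773 + 7145
15773 = 2·7145 + 1483
7145 = 4·1483 + 1213
1483 = 1·1213 + 270
1213 = 4·270 + 133
270 = 2·133 + 4
133 = 33·4 + 1
4 = 4·1 + 0
gcd = 1, so a unique solution mod 1357691 exists.
Back-substitute for the Bézout coefficients:
1 = 133 − 33·4
1 = −33·270 + 67·133
1 = 67·1213 − 301·270
1 = −301·1483 + 368·1213
1 = 368·7145 − 1773·1483
1 = −1773·15773 + 3914·7145
1 = 3914·149102 − 36999·15773
1 = −36999·1357691 + 336905·149102
So 149102·(336905) ≡ 1 (mod 1357691), giving 149102⁻¹ ≡ 336905.
x ≡ 149102⁻¹·505160 ≡ 336905·505160 ≡ 289877 (mod 1357691).

289877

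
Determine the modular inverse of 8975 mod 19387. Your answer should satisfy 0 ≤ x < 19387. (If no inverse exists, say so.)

Extended Euclidean algorithm:
19387 = 2*8975 + 1437
8975 = 6*1437 + 353
1437 = 4*353 + 25
353 = 14*25 + 3
25 = 8*3 + 1
3 = 3*1 + 0
The gcd is 1. Working backward:
1 = 25 − 8·3
1 = −8·353 + 113·25
1 = 113·1437 − 460·353
1 = −460·8975 + 2873·1437
1 = 2873·19387 − 6206·8975
Thus 8975·(-6206) ≡ 1 (mod 19387); reducing, -6206 mod 19387 = 13181.

13181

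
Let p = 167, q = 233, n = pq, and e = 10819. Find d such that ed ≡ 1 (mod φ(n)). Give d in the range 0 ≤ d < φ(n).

φ(n) = (p−1)(q−1) = 166·232 = 38512.
Need d with 10819·d ≡ 1 (mod 38512). Apply the extended Euclidean algorithm:
38512 = 3*10819 + 6055
10819 = 1*6055 + 4764
6055 = 1*4764 + 1291
4764 = 3*1291 + 891
1291 = 1*891 + 400
891 = 2*400 + 91
400 = 4*91 + 36
91 = 2*36 + 19
36 = 1*19 + 17
19 = 1*17 + 2
17 = 8*2 + 1
2 = 2*1 + 0
Back-substitute:
1 = 17 − 8·2
1 = −8·19 + 9·17
1 = 9·36 − 17·19
1 = −17·91 + 43·36
1 = 43·400 − 189·91
1 = −189·891 + 421·400
1 = 421·1291 − 610·891
1 = −610·4764 + 2251·1291
1 = 2251·6055 − 2861·4764
1 = −2861·10819 + 5112·6055
1 = 5112·38512 − 18197·10819
So 10819·(-18197) ≡ 1 (mod 38512), hence d ≡ -18197 ≡ 20315 (mod 38512).

20315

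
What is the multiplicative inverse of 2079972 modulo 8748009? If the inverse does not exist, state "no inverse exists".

no inverse exists

Euclidean algorithm on 8748009, 2079972:
8748009 = 4×2079972 + 428121
2079972 = 4×428121 + 367488
428121 = 1×367488 + 60633
367488 = 6×60633 + 3690
60633 = 16×3690 + 1593
3690 = 2×1593 + 504
1593 = 3×504 + 81
504 = 6×81 + 18
81 = 4×18 + 9
18 = 2×9 + 0
The gcd is 9, not 1, hence no inverse exists.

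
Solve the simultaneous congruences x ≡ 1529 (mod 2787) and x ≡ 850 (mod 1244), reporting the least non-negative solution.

3265106

Write x = 1529 + 2787·k. Then 2787·k ≡ 850 − 1529 ≡ 565 (mod 1244).
Need 2787⁻¹ mod 1244. Extended Euclid on (1244, 299):
1244 = 4×299 + 48
299 = 6×48 + 11
48 = 4×11 + 4
11 = 2×4 + 3
4 = 1×3 + 1
3 = 3×1 + 0
Back-substitute:
1 = 4 − 3
1 = −11 + 3·4
1 = 3·48 − 13·11
1 = −13·299 + 81·48
1 = 81·1244 − 337·299
2787⁻¹ ≡ 907 (mod 1244), so k ≡ 907·565 ≡ 1171 (mod 1244).
x = 1529 + 2787·1171 = 3265106.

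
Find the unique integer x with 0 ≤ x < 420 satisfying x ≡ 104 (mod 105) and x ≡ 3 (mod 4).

419

Write x = 104 + 105·k. Then 105·k ≡ 3 − 104 ≡ 3 (mod 4).
Need 105⁻¹ mod 4. Extended Euclid on (4, 1):
4 = 4*1 + 0
105⁻¹ ≡ 1 (mod 4), so k ≡ 1·3 ≡ 3 (mod 4).
x = 104 + 105·3 = 419.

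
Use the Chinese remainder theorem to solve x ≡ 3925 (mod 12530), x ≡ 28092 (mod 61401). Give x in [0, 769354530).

Write x = 3925 + 12530·k. Then 12530·k ≡ 28092 − 3925 ≡ 24167 (mod 61401).
Need 12530⁻¹ mod 61401. Extended Euclid on (61401, 12530):
61401 = 4×12530 + 11281
12530 = 1×11281 + 1249
11281 = 9×1249 + 40
1249 = 31×40 + 9
40 = 4×9 + 4
9 = 2×4 + 1
4 = 4×1 + 0
Back-substitute:
1 = 9 − 2·4
1 = −2·40 + 9·9
1 = 9·1249 − 281·40
1 = −281·11281 + 2538·1249
1 = 2538·12530 − 2819·11281
1 = −2819·61401 + 13814·12530
12530⁻¹ ≡ 13814 (mod 61401), so k ≡ 13814·24167 ≡ 5701 (mod 61401).
x = 3925 + 12530·5701 = 71437455.

71437455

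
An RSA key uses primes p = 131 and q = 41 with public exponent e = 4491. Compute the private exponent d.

2611

φ(n) = (p−1)(q−1) = 130·40 = 5200.
Need d with 4491·d ≡ 1 (mod 5200). Apply the extended Euclidean algorithm:
5200 = 1*4491 + 709
4491 = 6*709 + 237
709 = 2*237 + 235
237 = 1*235 + 2
235 = 117*2 + 1
2 = 2*1 + 0
Back-substitute:
1 = 235 − 117·2
1 = −117·237 + 118·235
1 = 118·709 − 353·237
1 = −353·4491 + 2236·709
1 = 2236·5200 − 2589·4491
So 4491·(-2589) ≡ 1 (mod 5200), hence d ≡ -2589 ≡ 2611 (mod 5200).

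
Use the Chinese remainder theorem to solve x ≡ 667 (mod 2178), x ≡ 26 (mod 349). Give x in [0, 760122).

Write x = 667 + 2178·k. Then 2178·k ≡ 26 − 667 ≡ 57 (mod 349).
Need 2178⁻¹ mod 349. Extended Euclid on (349, 84):
349 = 4·84 + 13
84 = 6·13 + 6
13 = 2·6 + 1
6 = 6·1 + 0
Back-substitute:
1 = 13 − 2·6
1 = −2·84 + 13·13
1 = 13·349 − 54·84
2178⁻¹ ≡ 295 (mod 349), so k ≡ 295·57 ≡ 63 (mod 349).
x = 667 + 2178·63 = 137881.

137881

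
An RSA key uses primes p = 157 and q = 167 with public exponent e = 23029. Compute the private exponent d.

φ(n) = (p−1)(q−1) = 156·166 = 25896.
Need d with 23029·d ≡ 1 (mod 25896). Apply the extended Euclidean algorithm:
25896 = 1·23029 + 2867
23029 = 8·2867 + 93
2867 = 30·93 + 77
93 = 1·77 + 16
77 = 4·16 + 13
16 = 1·13 + 3
13 = 4·3 + 1
3 = 3·1 + 0
Back-substitute:
1 = 13 − 4·3
1 = −4·16 + 5·13
1 = 5·77 − 24·16
1 = −24·93 + 29·77
1 = 29·2867 − 894·93
1 = −894·23029 + 7181·2867
1 = 7181·25896 − 8075·23029
So 23029·(-8075) ≡ 1 (mod 25896), hence d ≡ -8075 ≡ 17821 (mod 25896).

17821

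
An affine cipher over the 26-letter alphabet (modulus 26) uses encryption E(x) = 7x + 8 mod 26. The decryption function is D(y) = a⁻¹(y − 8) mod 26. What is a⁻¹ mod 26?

15

Extended Euclidean algorithm:
26 = 3*7 + 5
7 = 1*5 + 2
5 = 2*2 + 1
2 = 2*1 + 0
gcd = 1, so the inverse exists. Back-substitute:
1 = 5 − 2·2
1 = −2·7 + 3·5
1 = 3·26 − 11·7
Hence 7⁻¹ ≡ -11 ≡ 15 (mod 26).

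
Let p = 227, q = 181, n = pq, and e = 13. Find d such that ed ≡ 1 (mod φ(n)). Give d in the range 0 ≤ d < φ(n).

12517

φ(n) = (p−1)(q−1) = 226·180 = 40680.
Need d with 13·d ≡ 1 (mod 40680). Apply the extended Euclidean algorithm:
40680 = 3129·13 + 3
13 = 4·3 + 1
3 = 3·1 + 0
Back-substitute:
1 = 13 − 4·3
1 = −4·40680 + 12517·13
So 13·12517 ≡ 1 (mod 40680), hence d = 12517.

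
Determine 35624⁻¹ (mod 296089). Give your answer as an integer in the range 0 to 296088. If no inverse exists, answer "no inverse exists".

Apply the Euclidean algorithm to 296089 and 35624:
296089 = 8*35624 + 11097
35624 = 3*11097 + 2333
11097 = 4*2333 + 1765
2333 = 1*1765 + 568
1765 = 3*568 + 61
568 = 9*61 + 19
61 = 3*19 + 4
19 = 4*4 + 3
4 = 1*3 + 1
3 = 3*1 + 0
Since gcd(35624, 296089) = 1, back-substitute to write 1 as a combination:
1 = 4 − 3
1 = −19 + 5·4
1 = 5·61 − 16·19
1 = −16·568 + 149·61
1 = 149·1765 − 463·568
1 = −463·2333 + 612·1765
1 = 612·11097 − 2911·2333
1 = −2911·35624 + 9345·11097
1 = 9345·296089 − 77671·35624
Hence 35624⁻¹ ≡ -77671 ≡ 218418 (mod 296089).

218418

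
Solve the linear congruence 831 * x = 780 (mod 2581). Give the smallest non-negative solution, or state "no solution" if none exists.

First find gcd(831, 2581):
2581 = 3*831 + 88
831 = 9*88 + 39
88 = 2*39 + 10
39 = 3*10 + 9
10 = 1*9 + 1
9 = 9*1 + 0
gcd = 1, so a unique solution mod 2581 exists.
Back-substitute for the Bézout coefficients:
1 = 10 − 9
1 = −39 + 4·10
1 = 4·88 − 9·39
1 = −9·831 + 85·88
1 = 85·2581 − 264·831
So 831·(-264) ≡ 1 (mod 2581), giving 831⁻¹ ≡ 2317.
x ≡ 831⁻¹·780 ≡ 2317·780 ≡ 560 (mod 2581).

560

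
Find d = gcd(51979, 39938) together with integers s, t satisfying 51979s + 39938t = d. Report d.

1

Euclidean algorithm:
51979 = 1·39938 + 12041
39938 = 3·12041 + 3815
12041 = 3·3815 + 596
3815 = 6·596 + 239
596 = 2·239 + 118
239 = 2·118 + 3
118 = 39·3 + 1
3 = 3·1 + 0
gcd(51979, 39938) = 1.
Working backward:
1 = 118 − 39·3
1 = −39·239 + 79·118
1 = 79·596 − 197·239
1 = −197·3815 + 1261·596
1 = 1261·12041 − 3980·3815
1 = −3980·39938 + 13201·12041
1 = 13201·51979 − 17181·39938
So 1 = (13201)·51979 + (-17181)·39938.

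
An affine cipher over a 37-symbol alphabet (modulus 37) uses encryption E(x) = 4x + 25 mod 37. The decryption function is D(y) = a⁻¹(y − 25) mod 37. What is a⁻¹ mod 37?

Run Euclid on (37, 4):
37 = 9×4 + 1
4 = 4×1 + 0
Since gcd(4, 37) = 1, back-substitute to write 1 as a combination:
1 = 37 − 9·4
Thus 4·(-9) ≡ 1 (mod 37); reducing, -9 mod 37 = 28.

28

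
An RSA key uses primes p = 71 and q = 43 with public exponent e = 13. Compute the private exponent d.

1357

φ(n) = (p−1)(q−1) = 70·42 = 2940.
Need d with 13·d ≡ 1 (mod 2940). Apply the extended Euclidean algorithm:
2940 = 226·13 + 2
13 = 6·2 + 1
2 = 2·1 + 0
Back-substitute:
1 = 13 − 6·2
1 = −6·2940 + 1357·13
So 13·1357 ≡ 1 (mod 2940), hence d = 1357.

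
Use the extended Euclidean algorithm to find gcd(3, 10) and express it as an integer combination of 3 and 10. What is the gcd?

1

Euclidean algorithm:
10 = 3×3 + 1
3 = 3×1 + 0
gcd(3, 10) = 1.
Back-substituting:
1 = 10 − 3·3
So 1 = (1)·10 + (-3)·3.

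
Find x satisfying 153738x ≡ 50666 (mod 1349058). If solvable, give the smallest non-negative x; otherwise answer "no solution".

no solution

gcd(153738, 1349058):
1349058 = 8*153738 + 119154
153738 = 1*119154 + 34584
119154 = 3*34584 + 15402
34584 = 2*15402 + 3780
15402 = 4*3780 + 282
3780 = 13*282 + 114
282 = 2*114 + 54
114 = 2*54 + 6
54 = 9*6 + 0
gcd = 6, but 6 ∤ 50666, so the congruence has no solution.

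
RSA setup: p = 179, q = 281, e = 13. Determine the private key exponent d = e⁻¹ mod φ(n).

φ(n) = (p−1)(q−1) = 178·280 = 49840.
Need d with 13·d ≡ 1 (mod 49840). Apply the extended Euclidean algorithm:
49840 = 3833·13 + 11
13 = 1·11 + 2
11 = 5·2 + 1
2 = 2·1 + 0
Back-substitute:
1 = 11 − 5·2
1 = −5·13 + 6·11
1 = 6·49840 − 23003·13
So 13·(-23003) ≡ 1 (mod 49840), hence d ≡ -23003 ≡ 26837 (mod 49840).

26837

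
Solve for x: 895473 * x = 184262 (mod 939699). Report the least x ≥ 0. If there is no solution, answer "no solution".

no solution

gcd(895473, 939699):
939699 = 1*895473 + 44226
895473 = 20*44226 + 10953
44226 = 4*10953 + 414
10953 = 26*414 + 189
414 = 2*189 + 36
189 = 5*36 + 9
36 = 4*9 + 0
gcd = 9, but 9 ∤ 184262, so the congruence has no solution.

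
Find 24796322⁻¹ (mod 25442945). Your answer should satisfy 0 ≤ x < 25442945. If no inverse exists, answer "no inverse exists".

Apply the Euclidean algorithm to 25442945 and 24796322:
25442945 = 1·24796322 + 646623
24796322 = 38·646623 + 224648
646623 = 2·224648 + 197327
224648 = 1·197327 + 27321
197327 = 7·27321 + 6080
27321 = 4·6080 + 3001
6080 = 2·3001 + 78
3001 = 38·78 + 37
78 = 2·37 + 4
37 = 9·4 + 1
4 = 4·1 + 0
Since gcd(24796322, 25442945) = 1, back-substitute to write 1 as a combination:
1 = 37 − 9·4
1 = −9·78 + 19·37
1 = 19·3001 − 731·78
1 = −731·6080 + 1481·3001
1 = 1481·27321 − 6655·6080
1 = −6655·197327 + 48066·27321
1 = 48066·224648 − 54721·197327
1 = −54721·646623 + 157508·224648
1 = 157508·24796322 − 6040025·646623
1 = −6040025·25442945 + 6197533·24796322
So 24796322·6197533 ≡ 1 (mod 25442945).

6197533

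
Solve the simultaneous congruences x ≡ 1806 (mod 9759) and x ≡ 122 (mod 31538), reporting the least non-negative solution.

175761396

Write x = 1806 + 9759·k. Then 9759·k ≡ 122 − 1806 ≡ 29854 (mod 31538).
Need 9759⁻¹ mod 31538. Extended Euclid on (31538, 9759):
31538 = 3*9759 + 2261
9759 = 4*2261 + 715
2261 = 3*715 + 116
715 = 6*116 + 19
116 = 6*19 + 2
19 = 9*2 + 1
2 = 2*1 + 0
Back-substitute:
1 = 19 − 9·2
1 = −9·116 + 55·19
1 = 55·715 − 339·116
1 = −339·2261 + 1072·715
1 = 1072·9759 − 4627·2261
1 = −4627·31538 + 14953·9759
9759⁻¹ ≡ 14953 (mod 31538), so k ≡ 14953·29854 ≡ 18010 (mod 31538).
x = 1806 + 9759·18010 = 175761396.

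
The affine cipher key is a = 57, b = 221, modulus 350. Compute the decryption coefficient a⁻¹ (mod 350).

Apply the Euclidean algorithm to 350 and 57:
350 = 6×57 + 8
57 = 7×8 + 1
8 = 8×1 + 0
The gcd is 1. Working backward:
1 = 57 − 7·8
1 = −7·350 + 43·57
So 57·43 ≡ 1 (mod 350).

43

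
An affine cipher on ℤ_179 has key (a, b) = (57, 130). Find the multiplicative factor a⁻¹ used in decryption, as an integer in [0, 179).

Apply the Euclidean algorithm to 179 and 57:
179 = 3*57 + 8
57 = 7*8 + 1
8 = 8*1 + 0
The gcd is 1. Working backward:
1 = 57 − 7·8
1 = −7·179 + 22·57
So 57·22 ≡ 1 (mod 179).

22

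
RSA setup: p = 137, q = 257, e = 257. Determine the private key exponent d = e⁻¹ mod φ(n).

32513

φ(n) = (p−1)(q−1) = 136·256 = 34816.
Need d with 257·d ≡ 1 (mod 34816). Apply the extended Euclidean algorithm:
34816 = 135·257 + 121
257 = 2·121 + 15
121 = 8·15 + 1
15 = 15·1 + 0
Back-substitute:
1 = 121 − 8·15
1 = −8·257 + 17·121
1 = 17·34816 − 2303·257
So 257·(-2303) ≡ 1 (mod 34816), hence d ≡ -2303 ≡ 32513 (mod 34816).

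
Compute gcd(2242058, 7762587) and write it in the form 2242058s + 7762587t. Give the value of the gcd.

Repeated division:
7762587 = 3*2242058 + 1036413
2242058 = 2*1036413 + 169232
1036413 = 6*169232 + 21021
169232 = 8*21021 + 1064
21021 = 19*1064 + 805
1064 = 1*805 + 259
805 = 3*259 + 28
259 = 9*28 + 7
28 = 4*7 + 0
gcd(2242058, 7762587) = 7.
Working backward:
7 = 259 − 9·28
7 = −9·805 + 28·259
7 = 28·1064 − 37·805
7 = −37·21021 + 731·1064
7 = 731·169232 − 5885·21021
7 = −5885·1036413 + 36041·169232
7 = 36041·2242058 − 77967·1036413
7 = −77967·7762587 + 269942·2242058
So 7 = (-77967)·7762587 + (269942)·2242058.

7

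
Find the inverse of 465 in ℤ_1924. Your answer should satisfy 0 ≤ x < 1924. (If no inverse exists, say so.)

1473

Apply the Euclidean algorithm to 1924 and 465:
1924 = 4×465 + 64
465 = 7×64 + 17
64 = 3×17 + 13
17 = 1×13 + 4
13 = 3×4 + 1
4 = 4×1 + 0
The gcd is 1. Working backward:
1 = 13 − 3·4
1 = −3·17 + 4·13
1 = 4·64 − 15·17
1 = −15·465 + 109·64
1 = 109·1924 − 451·465
Hence 465⁻¹ ≡ -451 ≡ 1473 (mod 1924).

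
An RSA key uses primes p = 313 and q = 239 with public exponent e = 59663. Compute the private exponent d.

φ(n) = (p−1)(q−1) = 312·238 = 74256.
Need d with 59663·d ≡ 1 (mod 74256). Apply the extended Euclidean algorithm:
74256 = 1*59663 + 14593
59663 = 4*14593 + 1291
14593 = 11*1291 + 392
1291 = 3*392 + 115
392 = 3*115 + 47
115 = 2*47 + 21
47 = 2*21 + 5
21 = 4*5 + 1
5 = 5*1 + 0
Back-substitute:
1 = 21 − 4·5
1 = −4·47 + 9·21
1 = 9·115 − 22·47
1 = −22·392 + 75·115
1 = 75·1291 − 247·392
1 = −247·14593 + 2792·1291
1 = 2792·59663 − 11415·14593
1 = −11415·74256 + 14207·59663
So 59663·14207 ≡ 1 (mod 74256), hence d = 14207.

14207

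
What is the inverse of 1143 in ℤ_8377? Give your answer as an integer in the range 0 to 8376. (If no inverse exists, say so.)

gcd(8377, 1143) by repeated division:
8377 = 7*1143 + 376
1143 = 3*376 + 15
376 = 25*15 + 1
15 = 15*1 + 0
gcd = 1, so the inverse exists. Back-substitute:
1 = 376 − 25·15
1 = −25·1143 + 76·376
1 = 76·8377 − 557·1143
So 1143·(-557) ≡ 1 (mod 8377), and -557 ≡ 7820 (mod 8377).

7820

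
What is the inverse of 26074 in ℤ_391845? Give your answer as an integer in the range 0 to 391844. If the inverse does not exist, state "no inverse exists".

Extended Euclidean algorithm:
391845 = 15*26074 + 735
26074 = 35*735 + 349
735 = 2*349 + 37
349 = 9*37 + 16
37 = 2*16 + 5
16 = 3*5 + 1
5 = 5*1 + 0
Since gcd(26074, 391845) = 1, back-substitute to write 1 as a combination:
1 = 16 − 3·5
1 = −3·37 + 7·16
1 = 7·349 − 66·37
1 = −66·735 + 139·349
1 = 139·26074 − 4931·735
1 = −4931·391845 + 74104·26074
So 26074·74104 ≡ 1 (mod 391845).

74104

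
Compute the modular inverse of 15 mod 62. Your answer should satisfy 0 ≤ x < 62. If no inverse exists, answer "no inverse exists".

29

gcd(62, 15) by repeated division:
62 = 4*15 + 2
15 = 7*2 + 1
2 = 2*1 + 0
Since gcd(15, 62) = 1, back-substitute to write 1 as a combination:
1 = 15 − 7·2
1 = −7·62 + 29·15
So 15·29 ≡ 1 (mod 62).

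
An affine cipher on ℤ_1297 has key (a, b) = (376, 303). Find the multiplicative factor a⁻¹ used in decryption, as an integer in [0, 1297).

990

Apply the Euclidean algorithm to 1297 and 376:
1297 = 3·376 + 169
376 = 2·169 + 38
169 = 4·38 + 17
38 = 2·17 + 4
17 = 4·4 + 1
4 = 4·1 + 0
gcd = 1, so the inverse exists. Back-substitute:
1 = 17 − 4·4
1 = −4·38 + 9·17
1 = 9·169 − 40·38
1 = −40·376 + 89·169
1 = 89·1297 − 307·376
Hence 376⁻¹ ≡ -307 ≡ 990 (mod 1297).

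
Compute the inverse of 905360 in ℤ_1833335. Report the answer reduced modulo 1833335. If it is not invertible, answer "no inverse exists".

Compute gcd(905360, 1833335):
1833335 = 2×905360 + 22615
905360 = 40×22615 + 760
22615 = 29×760 + 575
760 = 1×575 + 185
575 = 3×185 + 20
185 = 9×20 + 5
20 = 4×5 + 0
The gcd is 5, not 1, hence no inverse exists.

no inverse exists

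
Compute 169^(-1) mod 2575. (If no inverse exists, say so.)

579

gcd(2575, 169) by repeated division:
2575 = 15·169 + 40
169 = 4·40 + 9
40 = 4·9 + 4
9 = 2·4 + 1
4 = 4·1 + 0
gcd = 1, so the inverse exists. Back-substitute:
1 = 9 − 2·4
1 = −2·40 + 9·9
1 = 9·169 − 38·40
1 = −38·2575 + 579·169
So 169·579 ≡ 1 (mod 2575).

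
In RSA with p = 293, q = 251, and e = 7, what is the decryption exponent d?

φ(n) = (p−1)(q−1) = 292·250 = 73000.
Need d with 7·d ≡ 1 (mod 73000). Apply the extended Euclidean algorithm:
73000 = 10428*7 + 4
7 = 1*4 + 3
4 = 1*3 + 1
3 = 3*1 + 0
Back-substitute:
1 = 4 − 3
1 = −7 + 2·4
1 = 2·73000 − 20857·7
So 7·(-20857) ≡ 1 (mod 73000), hence d ≡ -20857 ≡ 52143 (mod 73000).

52143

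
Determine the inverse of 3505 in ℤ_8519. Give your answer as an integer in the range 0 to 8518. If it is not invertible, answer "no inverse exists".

1242

Run Euclid on (8519, 3505):
8519 = 2·3505 + 1509
3505 = 2·1509 + 487
1509 = 3·487 + 48
487 = 10·48 + 7
48 = 6·7 + 6
7 = 1·6 + 1
6 = 6·1 + 0
The gcd is 1. Working backward:
1 = 7 − 6
1 = −48 + 7·7
1 = 7·487 − 71·48
1 = −71·1509 + 220·487
1 = 220·3505 − 511·1509
1 = −511·8519 + 1242·3505
So 3505·1242 ≡ 1 (mod 8519).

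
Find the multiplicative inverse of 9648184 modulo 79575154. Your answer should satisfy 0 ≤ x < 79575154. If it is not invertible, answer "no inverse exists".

no inverse exists

Compute gcd(9648184, 79575154):
79575154 = 8×9648184 + 2389682
9648184 = 4×2389682 + 89456
2389682 = 26×89456 + 63826
89456 = 1×63826 + 25630
63826 = 2×25630 + 12566
25630 = 2×12566 + 498
12566 = 25×498 + 116
498 = 4×116 + 34
116 = 3×34 + 14
34 = 2×14 + 6
14 = 2×6 + 2
6 = 3×2 + 0
Since gcd = 2 > 1, 9648184 is not a unit mod 79575154.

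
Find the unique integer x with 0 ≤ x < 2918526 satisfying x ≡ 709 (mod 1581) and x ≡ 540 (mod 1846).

Write x = 709 + 1581·k. Then 1581·k ≡ 540 − 709 ≡ 1677 (mod 1846).
Need 1581⁻¹ mod 1846. Extended Euclid on (1846, 1581):
1846 = 1·1581 + 265
1581 = 5·265 + 256
265 = 1·256 + 9
256 = 28·9 + 4
9 = 2·4 + 1
4 = 4·1 + 0
Back-substitute:
1 = 9 − 2·4
1 = −2·256 + 57·9
1 = 57·265 − 59·256
1 = −59·1581 + 352·265
1 = 352·1846 − 411·1581
1581⁻¹ ≡ 1435 (mod 1846), so k ≡ 1435·1677 ≡ 1157 (mod 1846).
x = 709 + 1581·1157 = 1829926.

1829926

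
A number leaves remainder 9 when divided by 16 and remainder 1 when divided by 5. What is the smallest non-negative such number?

Write x = 9 + 16·k. Then 16·k ≡ 1 − 9 ≡ 2 (mod 5).
Need 16⁻¹ mod 5. Extended Euclid on (5, 1):
5 = 5×1 + 0
16⁻¹ ≡ 1 (mod 5), so k ≡ 1·2 ≡ 2 (mod 5).
x = 9 + 16·2 = 41.

41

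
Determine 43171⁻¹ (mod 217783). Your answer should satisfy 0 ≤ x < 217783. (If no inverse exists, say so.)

Apply the Euclidean algorithm to 217783 and 43171:
217783 = 5·43171 + 1928
43171 = 22·1928 + 755
1928 = 2·755 + 418
755 = 1·418 + 337
418 = 1·337 + 81
337 = 4·81 + 13
81 = 6·13 + 3
13 = 4·3 + 1
3 = 3·1 + 0
gcd = 1, so the inverse exists. Back-substitute:
1 = 13 − 4·3
1 = −4·81 + 25·13
1 = 25·337 − 104·81
1 = −104·418 + 129·337
1 = 129·755 − 233·418
1 = −233·1928 + 595·755
1 = 595·43171 − 13323·1928
1 = −13323·217783 + 67210·43171
So 43171·67210 ≡ 1 (mod 217783).

67210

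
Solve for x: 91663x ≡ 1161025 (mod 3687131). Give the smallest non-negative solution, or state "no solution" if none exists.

3369850

First find gcd(91663, 3687131):
3687131 = 40×91663 + 20611
91663 = 4×20611 + 9219
20611 = 2×9219 + 2173
9219 = 4×2173 + 527
2173 = 4×527 + 65
527 = 8×65 + 7
65 = 9×7 + 2
7 = 3×2 + 1
2 = 2×1 + 0
gcd = 1, so a unique solution mod 3687131 exists.
Back-substitute for the Bézout coefficients:
1 = 7 − 3·2
1 = −3·65 + 28·7
1 = 28·527 − 227·65
1 = −227·2173 + 936·527
1 = 936·9219 − 3971·2173
1 = −3971·20611 + 8878·9219
1 = 8878·91663 − 39483·20611
1 = −39483·3687131 + 1588198·91663
So 91663·(1588198) ≡ 1 (mod 3687131), giving 91663⁻¹ ≡ 1588198.
x ≡ 91663⁻¹·1161025 ≡ 1588198·1161025 ≡ 3369850 (mod 3687131).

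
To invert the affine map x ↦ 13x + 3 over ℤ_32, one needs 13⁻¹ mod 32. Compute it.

5

Run Euclid on (32, 13):
32 = 2*13 + 6
13 = 2*6 + 1
6 = 6*1 + 0
gcd = 1, so the inverse exists. Back-substitute:
1 = 13 − 2·6
1 = −2·32 + 5·13
So 13·5 ≡ 1 (mod 32).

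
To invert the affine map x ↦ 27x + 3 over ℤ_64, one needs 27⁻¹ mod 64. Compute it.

gcd(64, 27) by repeated division:
64 = 2*27 + 10
27 = 2*10 + 7
10 = 1*7 + 3
7 = 2*3 + 1
3 = 3*1 + 0
Since gcd(27, 64) = 1, back-substitute to write 1 as a combination:
1 = 7 − 2·3
1 = −2·10 + 3·7
1 = 3·27 − 8·10
1 = −8·64 + 19·27
So 27·19 ≡ 1 (mod 64).

19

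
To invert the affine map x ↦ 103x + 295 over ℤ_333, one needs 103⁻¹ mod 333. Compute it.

Extended Euclidean algorithm:
333 = 3×103 + 24
103 = 4×24 + 7
24 = 3×7 + 3
7 = 2×3 + 1
3 = 3×1 + 0
Since gcd(103, 333) = 1, back-substitute to write 1 as a combination:
1 = 7 − 2·3
1 = −2·24 + 7·7
1 = 7·103 − 30·24
1 = −30·333 + 97·103
So 103·97 ≡ 1 (mod 333).

97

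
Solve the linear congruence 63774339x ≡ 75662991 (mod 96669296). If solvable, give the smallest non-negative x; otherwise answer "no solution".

24308421

First find gcd(63774339, 96669296):
96669296 = 1·63774339 + 32894957
63774339 = 1·32894957 + 30879382
32894957 = 1·30879382 + 2015575
30879382 = 15·2015575 + 645757
2015575 = 3·645757 + 78304
645757 = 8·78304 + 19325
78304 = 4·19325 + 1004
19325 = 19·1004 + 249
1004 = 4·249 + 8
249 = 31·8 + 1
8 = 8·1 + 0
gcd = 1, so a unique solution mod 96669296 exists.
Back-substitute for the Bézout coefficients:
1 = 249 − 31·8
1 = −31·1004 + 125·249
1 = 125·19325 − 2406·1004
1 = −2406·78304 + 9749·19325
1 = 9749·645757 − 80398·78304
1 = −80398·2015575 + 250943·645757
1 = 250943·30879382 − 3844543·2015575
1 = −3844543·32894957 + 4095486·30879382
1 = 4095486·63774339 − 7940029·32894957
1 = −7940029·96669296 + 12035515·63774339
So 63774339·(12035515) ≡ 1 (mod 96669296), giving 63774339⁻¹ ≡ 12035515.
x ≡ 63774339⁻¹·75662991 ≡ 12035515·75662991 ≡ 24308421 (mod 96669296).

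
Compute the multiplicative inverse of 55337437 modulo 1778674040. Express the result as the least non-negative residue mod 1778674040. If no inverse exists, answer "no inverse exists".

1707924373

Apply the Euclidean algorithm to 1778674040 and 55337437:
1778674040 = 32×55337437 + 7876056
55337437 = 7×7876056 + 205045
7876056 = 38×205045 + 84346
205045 = 2×84346 + 36353
84346 = 2×36353 + 11640
36353 = 3×11640 + 1433
11640 = 8×1433 + 176
1433 = 8×176 + 25
176 = 7×25 + 1
25 = 25×1 + 0
gcd = 1, so the inverse exists. Back-substitute:
1 = 176 − 7·25
1 = −7·1433 + 57·176
1 = 57·11640 − 463·1433
1 = −463·36353 + 1446·11640
1 = 1446·84346 − 3355·36353
1 = −3355·205045 + 8156·84346
1 = 8156·7876056 − 313283·205045
1 = −313283·55337437 + 2201137·7876056
1 = 2201137·1778674040 − 70749667·55337437
Thus 55337437·(-70749667) ≡ 1 (mod 1778674040); reducing, -70749667 mod 1778674040 = 1707924373.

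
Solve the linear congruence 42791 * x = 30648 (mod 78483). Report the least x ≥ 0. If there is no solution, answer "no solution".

First find gcd(42791, 78483):
78483 = 1·42791 + 35692
42791 = 1·35692 + 7099
35692 = 5·7099 + 197
7099 = 36·197 + 7
197 = 28·7 + 1
7 = 7·1 + 0
gcd = 1, so a unique solution mod 78483 exists.
Back-substitute for the Bézout coefficients:
1 = 197 − 28·7
1 = −28·7099 + 1009·197
1 = 1009·35692 − 5073·7099
1 = −5073·42791 + 6082·35692
1 = 6082·78483 − 11155·42791
So 42791·(-11155) ≡ 1 (mod 78483), giving 42791⁻¹ ≡ 67328.
x ≡ 42791⁻¹·30648 ≡ 67328·30648 ≡ 71991 (mod 78483).

71991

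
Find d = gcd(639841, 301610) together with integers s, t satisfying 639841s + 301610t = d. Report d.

Repeated division:
639841 = 2*301610 + 36621
301610 = 8*36621 + 8642
36621 = 4*8642 + 2053
8642 = 4*2053 + 430
2053 = 4*430 + 333
430 = 1*333 + 97
333 = 3*97 + 42
97 = 2*42 + 13
42 = 3*13 + 3
13 = 4*3 + 1
3 = 3*1 + 0
gcd(639841, 301610) = 1.
Express as a combination:
1 = 13 − 4·3
1 = −4·42 + 13·13
1 = 13·97 − 30·42
1 = −30·333 + 103·97
1 = 103·430 − 133·333
1 = −133·2053 + 635·430
1 = 635·8642 − 2673·2053
1 = −2673·36621 + 11327·8642
1 = 11327·301610 − 93289·36621
1 = −93289·639841 + 197905·301610
So 1 = (-93289)·639841 + (197905)·301610.

1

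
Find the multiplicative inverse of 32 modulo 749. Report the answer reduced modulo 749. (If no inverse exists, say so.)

Extended Euclidean algorithm:
749 = 23×32 + 13
32 = 2×13 + 6
13 = 2×6 + 1
6 = 6×1 + 0
gcd = 1, so the inverse exists. Back-substitute:
1 = 13 − 2·6
1 = −2·32 + 5·13
1 = 5·749 − 117·32
Thus 32·(-117) ≡ 1 (mod 749); reducing, -117 mod 749 = 632.

632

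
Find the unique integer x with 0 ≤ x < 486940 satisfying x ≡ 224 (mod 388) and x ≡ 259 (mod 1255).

149604

Write x = 224 + 388·k. Then 388·k ≡ 259 − 224 ≡ 35 (mod 1255).
Need 388⁻¹ mod 1255. Extended Euclid on (1255, 388):
1255 = 3×388 + 91
388 = 4×91 + 24
91 = 3×24 + 19
24 = 1×19 + 5
19 = 3×5 + 4
5 = 1×4 + 1
4 = 4×1 + 0
Back-substitute:
1 = 5 − 4
1 = −19 + 4·5
1 = 4·24 − 5·19
1 = −5·91 + 19·24
1 = 19·388 − 81·91
1 = −81·1255 + 262·388
388⁻¹ ≡ 262 (mod 1255), so k ≡ 262·35 ≡ 385 (mod 1255).
x = 224 + 388·385 = 149604.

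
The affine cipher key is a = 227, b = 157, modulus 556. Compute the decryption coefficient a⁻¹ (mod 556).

387

Run Euclid on (556, 227):
556 = 2*227 + 102
227 = 2*102 + 23
102 = 4*23 + 10
23 = 2*10 + 3
10 = 3*3 + 1
3 = 3*1 + 0
gcd = 1, so the inverse exists. Back-substitute:
1 = 10 − 3·3
1 = −3·23 + 7·10
1 = 7·102 − 31·23
1 = −31·227 + 69·102
1 = 69·556 − 169·227
Hence 227⁻¹ ≡ -169 ≡ 387 (mod 556).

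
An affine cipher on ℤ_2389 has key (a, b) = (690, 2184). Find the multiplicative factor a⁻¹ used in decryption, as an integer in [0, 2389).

1700

Run Euclid on (2389, 690):
2389 = 3×690 + 319
690 = 2×319 + 52
319 = 6×52 + 7
52 = 7×7 + 3
7 = 2×3 + 1
3 = 3×1 + 0
Since gcd(690, 2389) = 1, back-substitute to write 1 as a combination:
1 = 7 − 2·3
1 = −2·52 + 15·7
1 = 15·319 − 92·52
1 = −92·690 + 199·319
1 = 199·2389 − 689·690
So 690·(-689) ≡ 1 (mod 2389), and -689 ≡ 1700 (mod 2389).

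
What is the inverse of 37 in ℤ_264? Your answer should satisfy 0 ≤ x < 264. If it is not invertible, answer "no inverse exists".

157

Apply the Euclidean algorithm to 264 and 37:
264 = 7×37 + 5
37 = 7×5 + 2
5 = 2×2 + 1
2 = 2×1 + 0
The gcd is 1. Working backward:
1 = 5 − 2·2
1 = −2·37 + 15·5
1 = 15·264 − 107·37
So 37·(-107) ≡ 1 (mod 264), and -107 ≡ 157 (mod 264).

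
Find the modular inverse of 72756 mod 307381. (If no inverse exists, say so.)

269252

Extended Euclidean algorithm:
307381 = 4×72756 + 16357
72756 = 4×16357 + 7328
16357 = 2×7328 + 1701
7328 = 4×1701 + 524
1701 = 3×524 + 129
524 = 4×129 + 8
129 = 16×8 + 1
8 = 8×1 + 0
The gcd is 1. Working backward:
1 = 129 − 16·8
1 = −16·524 + 65·129
1 = 65·1701 − 211·524
1 = −211·7328 + 909·1701
1 = 909·16357 − 2029·7328
1 = −2029·72756 + 9025·16357
1 = 9025·307381 − 38129·72756
Hence 72756⁻¹ ≡ -38129 ≡ 269252 (mod 307381).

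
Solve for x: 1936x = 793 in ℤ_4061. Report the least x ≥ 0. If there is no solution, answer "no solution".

First find gcd(1936, 4061):
4061 = 2*1936 + 189
1936 = 10*189 + 46
189 = 4*46 + 5
46 = 9*5 + 1
5 = 5*1 + 0
gcd = 1, so a unique solution mod 4061 exists.
Back-substitute for the Bézout coefficients:
1 = 46 − 9·5
1 = −9·189 + 37·46
1 = 37·1936 − 379·189
1 = −379·4061 + 795·1936
So 1936·(795) ≡ 1 (mod 4061), giving 1936⁻¹ ≡ 795.
x ≡ 1936⁻¹·793 ≡ 795·793 ≡ 980 (mod 4061).

980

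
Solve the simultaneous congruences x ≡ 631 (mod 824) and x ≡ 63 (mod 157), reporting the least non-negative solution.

Write x = 631 + 824·k. Then 824·k ≡ 63 − 631 ≡ 60 (mod 157).
Need 824⁻¹ mod 157. Extended Euclid on (157, 39):
157 = 4·39 + 1
39 = 39·1 + 0
Back-substitute:
1 = 157 − 4·39
824⁻¹ ≡ 153 (mod 157), so k ≡ 153·60 ≡ 74 (mod 157).
x = 631 + 824·74 = 61607.

61607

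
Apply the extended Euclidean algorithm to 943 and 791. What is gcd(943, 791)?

Repeated division:
943 = 1*791 + 152
791 = 5*152 + 31
152 = 4*31 + 28
31 = 1*28 + 3
28 = 9*3 + 1
3 = 3*1 + 0
gcd(943, 791) = 1.
Back-substituting:
1 = 28 − 9·3
1 = −9·31 + 10·28
1 = 10·152 − 49·31
1 = −49·791 + 255·152
1 = 255·943 − 304·791
So 1 = (255)·943 + (-304)·791.

1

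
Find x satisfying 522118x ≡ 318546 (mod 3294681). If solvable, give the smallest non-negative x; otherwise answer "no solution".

1767330

First find gcd(522118, 3294681):
3294681 = 6*522118 + 161973
522118 = 3*161973 + 36199
161973 = 4*36199 + 17177
36199 = 2*17177 + 1845
17177 = 9*1845 + 572
1845 = 3*572 + 129
572 = 4*129 + 56
129 = 2*56 + 17
56 = 3*17 + 5
17 = 3*5 + 2
5 = 2*2 + 1
2 = 2*1 + 0
gcd = 1, so a unique solution mod 3294681 exists.
Back-substitute for the Bézout coefficients:
1 = 5 − 2·2
1 = −2·17 + 7·5
1 = 7·56 − 23·17
1 = −23·129 + 53·56
1 = 53·572 − 235·129
1 = −235·1845 + 758·572
1 = 758·17177 − 7057·1845
1 = −7057·36199 + 14872·17177
1 = 14872·161973 − 66545·36199
1 = −66545·522118 + 214507·161973
1 = 214507·3294681 − 1353587·522118
So 522118·(-1353587) ≡ 1 (mod 3294681), giving 522118⁻¹ ≡ 1941094.
x ≡ 522118⁻¹·318546 ≡ 1941094·318546 ≡ 1767330 (mod 3294681).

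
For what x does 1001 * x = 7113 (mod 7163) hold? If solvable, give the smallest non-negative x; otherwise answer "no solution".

no solution

gcd(1001, 7163):
7163 = 7×1001 + 156
1001 = 6×156 + 65
156 = 2×65 + 26
65 = 2×26 + 13
26 = 2×13 + 0
gcd = 13, but 13 ∤ 7113, so the congruence has no solution.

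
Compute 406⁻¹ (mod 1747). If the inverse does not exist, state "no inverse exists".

Extended Euclidean algorithm:
1747 = 4·406 + 123
406 = 3·123 + 37
123 = 3·37 + 12
37 = 3·12 + 1
12 = 12·1 + 0
The gcd is 1. Working backward:
1 = 37 − 3·12
1 = −3·123 + 10·37
1 = 10·406 − 33·123
1 = −33·1747 + 142·406
So 406·142 ≡ 1 (mod 1747).

142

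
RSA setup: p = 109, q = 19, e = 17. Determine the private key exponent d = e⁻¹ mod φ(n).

φ(n) = (p−1)(q−1) = 108·18 = 1944.
Need d with 17·d ≡ 1 (mod 1944). Apply the extended Euclidean algorithm:
1944 = 114*17 + 6
17 = 2*6 + 5
6 = 1*5 + 1
5 = 5*1 + 0
Back-substitute:
1 = 6 − 5
1 = −17 + 3·6
1 = 3·1944 − 343·17
So 17·(-343) ≡ 1 (mod 1944), hence d ≡ -343 ≡ 1601 (mod 1944).

1601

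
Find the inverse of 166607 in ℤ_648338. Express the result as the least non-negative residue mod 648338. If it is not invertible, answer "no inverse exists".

23905

Extended Euclidean algorithm:
648338 = 3·166607 + 148517
166607 = 1·148517 + 18090
148517 = 8·18090 + 3797
18090 = 4·3797 + 2902
3797 = 1·2902 + 895
2902 = 3·895 + 217
895 = 4·217 + 27
217 = 8·27 + 1
27 = 27·1 + 0
The gcd is 1. Working backward:
1 = 217 − 8·27
1 = −8·895 + 33·217
1 = 33·2902 − 107·895
1 = −107·3797 + 140·2902
1 = 140·18090 − 667·3797
1 = −667·148517 + 5476·18090
1 = 5476·166607 − 6143·148517
1 = −6143·648338 + 23905·166607
So 166607·23905 ≡ 1 (mod 648338).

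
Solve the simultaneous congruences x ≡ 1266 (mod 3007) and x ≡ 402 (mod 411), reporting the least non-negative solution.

Write x = 1266 + 3007·k. Then 3007·k ≡ 402 − 1266 ≡ 369 (mod 411).
Need 3007⁻¹ mod 411. Extended Euclid on (411, 130):
411 = 3×130 + 21
130 = 6×21 + 4
21 = 5×4 + 1
4 = 4×1 + 0
Back-substitute:
1 = 21 − 5·4
1 = −5·130 + 31·21
1 = 31·411 − 98·130
3007⁻¹ ≡ 313 (mod 411), so k ≡ 313·369 ≡ 6 (mod 411).
x = 1266 + 3007·6 = 19308.

19308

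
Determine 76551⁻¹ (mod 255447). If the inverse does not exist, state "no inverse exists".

Euclidean algorithm on 255447, 76551:
255447 = 3·76551 + 25794
76551 = 2·25794 + 24963
25794 = 1·24963 + 831
24963 = 30·831 + 33
831 = 25·33 + 6
33 = 5·6 + 3
6 = 2·3 + 0
gcd(76551, 255447) = 3 ≠ 1, so 76551 has no multiplicative inverse modulo 255447.

no inverse exists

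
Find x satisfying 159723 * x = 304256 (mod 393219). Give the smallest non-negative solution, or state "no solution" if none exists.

gcd(159723, 393219):
393219 = 2*159723 + 73773
159723 = 2*73773 + 12177
73773 = 6*12177 + 711
12177 = 17*711 + 90
711 = 7*90 + 81
90 = 1*81 + 9
81 = 9*9 + 0
gcd = 9, but 9 ∤ 304256, so the congruence has no solution.

no solution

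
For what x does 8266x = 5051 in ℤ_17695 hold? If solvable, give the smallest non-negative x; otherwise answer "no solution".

First find gcd(8266, 17695):
17695 = 2·8266 + 1163
8266 = 7·1163 + 125
1163 = 9·125 + 38
125 = 3·38 + 11
38 = 3·11 + 5
11 = 2·5 + 1
5 = 5·1 + 0
gcd = 1, so a unique solution mod 17695 exists.
Back-substitute for the Bézout coefficients:
1 = 11 − 2·5
1 = −2·38 + 7·11
1 = 7·125 − 23·38
1 = −23·1163 + 214·125
1 = 214·8266 − 1521·1163
1 = −1521·17695 + 3256·8266
So 8266·(3256) ≡ 1 (mod 17695), giving 8266⁻¹ ≡ 3256.
x ≡ 8266⁻¹·5051 ≡ 3256·5051 ≡ 7401 (mod 17695).

7401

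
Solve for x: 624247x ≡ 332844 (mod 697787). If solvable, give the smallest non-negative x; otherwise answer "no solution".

First find gcd(624247, 697787):
697787 = 1*624247 + 73540
624247 = 8*73540 + 35927
73540 = 2*35927 + 1686
35927 = 21*1686 + 521
1686 = 3*521 + 123
521 = 4*123 + 29
123 = 4*29 + 7
29 = 4*7 + 1
7 = 7*1 + 0
gcd = 1, so a unique solution mod 697787 exists.
Back-substitute for the Bézout coefficients:
1 = 29 − 4·7
1 = −4·123 + 17·29
1 = 17·521 − 72·123
1 = −72·1686 + 233·521
1 = 233·35927 − 4965·1686
1 = −4965·73540 + 10163·35927
1 = 10163·624247 − 86269·73540
1 = −86269·697787 + 96432·624247
So 624247·(96432) ≡ 1 (mod 697787), giving 624247⁻¹ ≡ 96432.
x ≡ 624247⁻¹·332844 ≡ 96432·332844 ≡ 6182 (mod 697787).

6182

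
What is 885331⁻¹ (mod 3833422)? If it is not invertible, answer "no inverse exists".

532785

Extended Euclidean algorithm:
3833422 = 4*885331 + 292098
885331 = 3*292098 + 9037
292098 = 32*9037 + 2914
9037 = 3*2914 + 295
2914 = 9*295 + 259
295 = 1*259 + 36
259 = 7*36 + 7
36 = 5*7 + 1
7 = 7*1 + 0
gcd = 1, so the inverse exists. Back-substitute:
1 = 36 − 5·7
1 = −5·259 + 36·36
1 = 36·295 − 41·259
1 = −41·2914 + 405·295
1 = 405·9037 − 1256·2914
1 = −1256·292098 + 40597·9037
1 = 40597·885331 − 123047·292098
1 = −123047·3833422 + 532785·885331
So 885331·532785 ≡ 1 (mod 3833422).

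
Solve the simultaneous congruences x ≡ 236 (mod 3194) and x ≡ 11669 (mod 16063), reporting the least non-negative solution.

46032164

Write x = 236 + 3194·k. Then 3194·k ≡ 11669 − 236 ≡ 11433 (mod 16063).
Need 3194⁻¹ mod 16063. Extended Euclid on (16063, 3194):
16063 = 5*3194 + 93
3194 = 34*93 + 32
93 = 2*32 + 29
32 = 1*29 + 3
29 = 9*3 + 2
3 = 1*2 + 1
2 = 2*1 + 0
Back-substitute:
1 = 3 − 2
1 = −29 + 10·3
1 = 10·32 − 11·29
1 = −11·93 + 32·32
1 = 32·3194 − 1099·93
1 = −1099·16063 + 5527·3194
3194⁻¹ ≡ 5527 (mod 16063), so k ≡ 5527·11433 ≡ 14412 (mod 16063).
x = 236 + 3194·14412 = 46032164.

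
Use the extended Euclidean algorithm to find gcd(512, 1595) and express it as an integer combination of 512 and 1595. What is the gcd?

1

Apply Euclid's algorithm to 1595 and 512:
1595 = 3*512 + 59
512 = 8*59 + 40
59 = 1*40 + 19
40 = 2*19 + 2
19 = 9*2 + 1
2 = 2*1 + 0
gcd(512, 1595) = 1.
Express as a combination:
1 = 19 − 9·2
1 = −9·40 + 19·19
1 = 19·59 − 28·40
1 = −28·512 + 243·59
1 = 243·1595 − 757·512
So 1 = (243)·1595 + (-757)·512.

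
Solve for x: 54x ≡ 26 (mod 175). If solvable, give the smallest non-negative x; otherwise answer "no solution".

169

First find gcd(54, 175):
175 = 3·54 + 13
54 = 4·13 + 2
13 = 6·2 + 1
2 = 2·1 + 0
gcd = 1, so a unique solution mod 175 exists.
Back-substitute for the Bézout coefficients:
1 = 13 − 6·2
1 = −6·54 + 25·13
1 = 25·175 − 81·54
So 54·(-81) ≡ 1 (mod 175), giving 54⁻¹ ≡ 94.
x ≡ 54⁻¹·26 ≡ 94·26 ≡ 169 (mod 175).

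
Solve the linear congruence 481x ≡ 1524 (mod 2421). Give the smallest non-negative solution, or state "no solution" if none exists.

First find gcd(481, 2421):
2421 = 5×481 + 16
481 = 30×16 + 1
16 = 16×1 + 0
gcd = 1, so a unique solution mod 2421 exists.
Back-substitute for the Bézout coefficients:
1 = 481 − 30·16
1 = −30·2421 + 151·481
So 481·(151) ≡ 1 (mod 2421), giving 481⁻¹ ≡ 151.
x ≡ 481⁻¹·1524 ≡ 151·1524 ≡ 129 (mod 2421).

129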